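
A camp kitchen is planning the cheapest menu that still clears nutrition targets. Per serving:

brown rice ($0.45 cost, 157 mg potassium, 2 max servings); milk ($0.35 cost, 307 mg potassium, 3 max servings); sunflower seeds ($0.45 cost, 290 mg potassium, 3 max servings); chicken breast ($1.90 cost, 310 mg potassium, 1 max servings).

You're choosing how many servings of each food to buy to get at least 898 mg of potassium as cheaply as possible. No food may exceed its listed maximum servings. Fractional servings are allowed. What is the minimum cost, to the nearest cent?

Cost per mg of potassium: milk $0.0011, sunflower seeds $0.0016, brown rice $0.0029, chicken breast $0.0061.
Take 2.925 servings of milk: +898.0 mg potassium for $1.02 (total $1.02, still need 0.0 mg).
Filling from the cheapest source first is optimal under one linear minimum: $1.02.

$1.02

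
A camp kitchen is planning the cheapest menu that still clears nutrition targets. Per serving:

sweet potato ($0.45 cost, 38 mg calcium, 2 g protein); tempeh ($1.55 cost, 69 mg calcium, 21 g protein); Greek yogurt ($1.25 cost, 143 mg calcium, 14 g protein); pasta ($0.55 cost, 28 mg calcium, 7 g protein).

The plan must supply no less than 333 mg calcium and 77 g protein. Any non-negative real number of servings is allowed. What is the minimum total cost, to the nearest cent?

$5.86

At the optimum either one food covers both requirements or two foods hit both targets exactly; no other combination can be cheaper.
sweet potato only: max(333/38, 77/2) = 38.5 servings → $17.32.
tempeh only: max(333/69, 77/21) = 4.826 servings → $7.48.
Greek yogurt only: max(333/143, 77/14) = 5.5 servings → $6.88.
pasta only: max(333/28, 77/7) = 11.89 servings → $6.54.
sweet potato + tempeh with both tight: 2.545 servings and 3.424 servings → $6.45.
sweet potato + Greek yogurt: the both-tight solution has a negative serving — not a feasible corner.
sweet potato + pasta with both tight: 0.8333 servings and 10.76 servings → $6.29.
tempeh + Greek yogurt with both tight: 3.117 servings and 0.8247 servings → $5.86.
tempeh + pasta: the both-tight solution has a negative serving — not a feasible corner.
Greek yogurt + pasta with both tight: 0.2874 servings and 10.43 servings → $6.09.
The minimum over all feasible corners is $5.86.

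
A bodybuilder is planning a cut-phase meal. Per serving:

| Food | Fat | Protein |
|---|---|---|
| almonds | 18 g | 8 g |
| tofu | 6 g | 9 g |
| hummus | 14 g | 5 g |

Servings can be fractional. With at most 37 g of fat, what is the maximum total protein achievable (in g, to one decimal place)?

Protein per g fat: tofu 1.5, almonds 0.4444, hummus 0.3571.
With no serving limits, spend the whole fat allowance on tofu: 37 g / 6 g × 9 g = 55.5 g.

55.5 g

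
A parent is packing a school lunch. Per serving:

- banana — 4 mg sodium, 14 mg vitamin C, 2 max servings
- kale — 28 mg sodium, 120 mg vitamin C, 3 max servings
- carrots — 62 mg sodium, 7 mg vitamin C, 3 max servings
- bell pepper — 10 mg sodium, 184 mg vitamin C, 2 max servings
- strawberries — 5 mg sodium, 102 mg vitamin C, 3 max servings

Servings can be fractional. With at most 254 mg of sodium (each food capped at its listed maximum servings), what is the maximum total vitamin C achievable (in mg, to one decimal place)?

Vitamin C per mg sodium: strawberries 20.4, bell pepper 18.4, kale 4.286, banana 3.5, carrots 0.1129.
Take 3 servings of strawberries: uses 15 mg sodium, +306.0 mg vitamin C (running total 306.0 mg).
Take 2 servings of bell pepper: uses 20 mg sodium, +368.0 mg vitamin C (running total 674.0 mg).
Take 3 servings of kale: uses 84 mg sodium, +360.0 mg vitamin C (running total 1034.0 mg).
Take 2 servings of banana: uses 8 mg sodium, +28.0 mg vitamin C (running total 1062.0 mg).
Take 2.048 servings of carrots: uses 127 mg sodium, +14.3 mg vitamin C (running total 1076.3 mg).
Filling greedily by vitamin C-per-mg sodium is optimal for one linear limit, giving 1076.3 mg.

1076.3 mg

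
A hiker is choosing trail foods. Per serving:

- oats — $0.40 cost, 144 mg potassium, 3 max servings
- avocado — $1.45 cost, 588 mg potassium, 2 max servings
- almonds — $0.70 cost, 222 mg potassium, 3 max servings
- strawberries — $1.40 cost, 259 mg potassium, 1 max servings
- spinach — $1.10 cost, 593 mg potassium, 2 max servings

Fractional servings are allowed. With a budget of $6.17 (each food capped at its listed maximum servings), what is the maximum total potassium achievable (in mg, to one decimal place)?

Potassium per dollar: spinach 539.1, avocado 405.5, oats 360, almonds 317.1, strawberries 185.
Take 2 servings of spinach: spends $2.20, +1186.0 mg potassium (running total 1186.0 mg).
Take 2 servings of avocado: spends $2.90, +1176.0 mg potassium (running total 2362.0 mg).
Take 2.675 servings of oats: spends $1.07, +385.2 mg potassium (running total 2747.2 mg).
Greedy by best ratio exhausts the cost allowance optimally: 2747.2 mg.

2747.2 mg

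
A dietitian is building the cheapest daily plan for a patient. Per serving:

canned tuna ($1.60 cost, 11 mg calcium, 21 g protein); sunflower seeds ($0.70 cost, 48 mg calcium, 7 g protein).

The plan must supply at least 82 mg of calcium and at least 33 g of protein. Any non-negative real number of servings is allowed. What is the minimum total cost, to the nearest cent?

$2.76

The cheapest plan sits at a corner of the feasible region — with two constraints it uses at most two foods.
canned tuna only: max(82/11, 33/21) = 7.455 servings → $11.93.
sunflower seeds only: max(82/48, 33/7) = 4.714 servings → $3.30.
canned tuna + sunflower seeds with both tight: 1.085 servings and 1.46 servings → $2.76.
The minimum over all feasible corners is $2.76.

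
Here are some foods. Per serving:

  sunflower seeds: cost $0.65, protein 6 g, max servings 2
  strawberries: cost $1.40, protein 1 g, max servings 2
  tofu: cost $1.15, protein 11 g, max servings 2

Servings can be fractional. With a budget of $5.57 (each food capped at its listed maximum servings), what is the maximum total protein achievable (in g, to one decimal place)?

35.4 g

Protein per dollar: tofu 9.565, sunflower seeds 9.231, strawberries 0.7143.
Take 2 servings of tofu: spends $2.30, +22.0 g protein (running total 22.0 g).
Take 2 servings of sunflower seeds: spends $1.30, +12.0 g protein (running total 34.0 g).
Take 1.407 servings of strawberries: spends $1.97, +1.4 g protein (running total 35.4 g).
Filling greedily by protein-per-dollar is optimal for one linear limit, giving 35.4 g.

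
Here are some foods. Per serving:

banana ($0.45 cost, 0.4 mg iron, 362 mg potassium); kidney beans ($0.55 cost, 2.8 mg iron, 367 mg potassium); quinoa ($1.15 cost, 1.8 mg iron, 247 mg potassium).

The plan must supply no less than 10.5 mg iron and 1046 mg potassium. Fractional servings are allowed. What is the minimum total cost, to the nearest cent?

Two binding constraints pin down two serving amounts, so the optimal mix uses at most two foods. The candidates are each food alone (scaled to the tighter of iron/potassium) and each pair with both constraints tight.
banana only: max(10.5/0.4, 1046/362) = 26.25 servings → $11.81.
kidney beans only: max(10.5/2.8, 1046/367) = 3.75 servings → $2.06.
quinoa only: max(10.5/1.8, 1046/247) = 5.833 servings → $6.71.
banana + kidney beans: the both-tight solution has a negative serving — not a feasible corner.
banana + quinoa with both targets exact would need a negative amount; discard.
kidney beans + quinoa: the both-tight solution has a negative serving — not a feasible corner.
So the least-cost plan costs $2.06.

$2.06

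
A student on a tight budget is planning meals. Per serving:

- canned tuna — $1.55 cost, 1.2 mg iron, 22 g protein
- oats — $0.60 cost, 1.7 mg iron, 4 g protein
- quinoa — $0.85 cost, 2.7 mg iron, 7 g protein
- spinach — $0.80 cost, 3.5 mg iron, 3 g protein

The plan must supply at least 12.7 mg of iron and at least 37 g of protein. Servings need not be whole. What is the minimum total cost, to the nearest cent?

$4.25

An LP optimum is at a vertex; with two nutrient constraints at most two foods are used. Check each candidate.
canned tuna only: max(12.7/1.2, 37/22) = 10.58 servings → $16.40.
oats only: max(12.7/1.7, 37/4) = 9.25 servings → $5.55.
quinoa only: max(12.7/2.7, 37/7) = 5.286 servings → $4.49.
spinach only: max(12.7/3.5, 37/3) = 12.33 servings → $9.87.
canned tuna + oats with both tight: 0.3712 servings and 7.209 servings → $4.90.
canned tuna + quinoa with both tight: 0.2157 servings and 4.608 servings → $4.25.
canned tuna + spinach with both tight: 1.245 servings and 3.202 servings → $4.49.
oats + quinoa: intersection lies outside the first quadrant.
oats + spinach: the both-tight solution has a negative serving — not a feasible corner.
quinoa + spinach: the both-tight solution has a negative serving — not a feasible corner.
The minimum over all feasible corners is $4.25.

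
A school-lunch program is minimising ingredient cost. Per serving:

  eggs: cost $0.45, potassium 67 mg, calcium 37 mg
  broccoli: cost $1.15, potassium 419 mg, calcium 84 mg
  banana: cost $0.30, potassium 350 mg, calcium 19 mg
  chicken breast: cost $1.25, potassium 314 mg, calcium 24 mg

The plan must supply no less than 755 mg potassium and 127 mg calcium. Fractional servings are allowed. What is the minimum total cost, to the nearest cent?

$1.66

With two linear requirements the optimum uses one or two foods; enumerate the corners.
eggs only: max(755/67, 127/37) = 11.27 servings → $5.07.
broccoli only: max(755/419, 127/84) = 1.802 servings → $2.07.
banana only: max(755/350, 127/19) = 6.684 servings → $2.01.
chicken breast only: max(755/314, 127/24) = 5.292 servings → $6.61.
eggs + broccoli: the both-tight solution has a negative serving — not a feasible corner.
eggs + banana with both tight: 2.578 servings and 1.664 servings → $1.66.
eggs + chicken breast with both tight: 2.174 servings and 1.941 servings → $3.40.
broccoli + banana with both tight: 1.404 servings and 0.4761 servings → $1.76.
broccoli + chicken breast with both tight: 1.333 servings and 0.6254 servings → $2.31.
banana + chicken breast: the both-tight solution has a negative serving — not a feasible corner.
So the least-cost plan costs $1.66.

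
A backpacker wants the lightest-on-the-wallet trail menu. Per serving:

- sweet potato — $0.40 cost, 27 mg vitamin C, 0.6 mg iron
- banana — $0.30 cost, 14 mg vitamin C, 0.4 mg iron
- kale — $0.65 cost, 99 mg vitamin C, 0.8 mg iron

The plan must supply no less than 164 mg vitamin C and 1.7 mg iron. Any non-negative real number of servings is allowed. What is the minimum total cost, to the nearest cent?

$1.30

sweet potato only: max(164/27, 1.7/0.6) = 6.074 servings → $2.43.
banana only: max(164/14, 1.7/0.4) = 11.71 servings → $3.51.
kale only: max(164/99, 1.7/0.8) = 2.125 servings → $1.38.
sweet potato + banana: the both-tight solution has a negative serving — not a feasible corner.
sweet potato + kale with both tight: 0.9815 servings and 1.389 servings → $1.30.
banana + kale with both tight: 1.306 servings and 1.472 servings → $1.35.
Cheapest feasible corner: $1.30.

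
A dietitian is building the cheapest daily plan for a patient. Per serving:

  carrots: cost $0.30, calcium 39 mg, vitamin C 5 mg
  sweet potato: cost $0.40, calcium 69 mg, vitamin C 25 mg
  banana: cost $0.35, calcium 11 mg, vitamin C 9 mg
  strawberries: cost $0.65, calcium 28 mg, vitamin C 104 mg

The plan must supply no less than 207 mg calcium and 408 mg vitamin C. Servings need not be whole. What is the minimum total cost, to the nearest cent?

For a min-cost LP with two ≥-constraints, a basic feasible solution has at most two positive variables.
carrots only: max(207/39, 408/5) = 81.6 servings → $24.48.
sweet potato only: max(207/69, 408/25) = 16.32 servings → $6.53.
banana only: max(207/11, 408/9) = 45.33 servings → $15.87.
strawberries only: max(207/28, 408/104) = 7.393 servings → $4.81.
carrots + sweet potato: the both-tight solution has a negative serving — not a feasible corner.
carrots + banana: intersection lies outside the first quadrant.
carrots + strawberries with both tight: 2.58 servings and 3.799 servings → $3.24.
sweet potato + banana: the both-tight solution has a negative serving — not a feasible corner.
sweet potato + strawberries with both tight: 1.56 servings and 3.548 servings → $2.93.
banana + strawberries with both tight: 11.33 servings and 2.943 servings → $5.88.
The minimum over all feasible corners is $2.93.

$2.93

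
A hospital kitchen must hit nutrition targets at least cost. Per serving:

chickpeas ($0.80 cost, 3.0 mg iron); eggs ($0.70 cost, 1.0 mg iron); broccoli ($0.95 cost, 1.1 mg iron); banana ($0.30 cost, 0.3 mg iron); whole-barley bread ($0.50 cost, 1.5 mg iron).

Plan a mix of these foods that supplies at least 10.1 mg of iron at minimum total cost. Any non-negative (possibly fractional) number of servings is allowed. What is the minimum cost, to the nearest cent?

$2.69

Cost per mg of iron: chickpeas $0.2667, whole-barley bread $0.3333, eggs $0.7000, broccoli $0.8636, banana $1.0000.
With no serving limits, use only chickpeas: 10.1 mg / 3.0 mg = 3.367 servings × $0.80 = $2.69.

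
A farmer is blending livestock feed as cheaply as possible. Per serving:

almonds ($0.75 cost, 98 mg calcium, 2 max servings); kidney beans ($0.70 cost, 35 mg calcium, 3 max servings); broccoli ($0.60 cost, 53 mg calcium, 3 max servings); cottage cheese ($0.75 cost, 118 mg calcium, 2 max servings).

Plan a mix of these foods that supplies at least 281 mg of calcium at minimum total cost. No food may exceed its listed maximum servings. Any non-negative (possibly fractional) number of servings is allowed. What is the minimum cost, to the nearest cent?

$1.84

Cost per mg of calcium: cottage cheese $0.0064, almonds $0.0077, broccoli $0.0113, kidney beans $0.0200.
Take 2 servings of cottage cheese: +236.0 mg calcium for $1.50 (total $1.50, still need 45.0 mg).
Take 0.4592 servings of almonds: +45.0 mg calcium for $0.34 (total $1.84, still need 0.0 mg).
Filling from the cheapest source first is optimal under one linear minimum: $1.84.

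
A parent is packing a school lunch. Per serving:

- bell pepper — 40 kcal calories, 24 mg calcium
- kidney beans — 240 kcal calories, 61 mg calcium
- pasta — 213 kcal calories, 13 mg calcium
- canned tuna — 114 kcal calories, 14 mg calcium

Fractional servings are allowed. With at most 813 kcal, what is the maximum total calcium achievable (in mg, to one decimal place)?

487.8 mg

Calcium per kcal: bell pepper 0.6, kidney beans 0.2542, canned tuna 0.1228, pasta 0.06103.
With no serving limits, spend the whole calories allowance on bell pepper: 813 kcal / 40 kcal × 24 mg = 487.8 mg.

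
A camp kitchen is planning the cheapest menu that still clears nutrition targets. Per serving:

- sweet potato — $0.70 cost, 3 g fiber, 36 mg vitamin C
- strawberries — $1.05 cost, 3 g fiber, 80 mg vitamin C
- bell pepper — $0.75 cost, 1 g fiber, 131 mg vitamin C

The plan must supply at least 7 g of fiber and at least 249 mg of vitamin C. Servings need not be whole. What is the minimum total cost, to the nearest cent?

This is a tiny linear program; its minimum lies at a vertex of the feasible set. List the vertices and price them.
sweet potato only: max(7/3, 249/36) = 6.917 servings → $4.84.
strawberries only: max(7/3, 249/80) = 3.112 servings → $3.27.
bell pepper only: max(7/1, 249/131) = 7 servings → $5.25.
sweet potato + strawberries: the both-tight solution has a negative serving — not a feasible corner.
sweet potato + bell pepper with both tight: 1.871 servings and 1.387 servings → $2.35.
strawberries + bell pepper with both tight: 2.134 servings and 0.5974 servings → $2.69.
So the least-cost plan costs $2.35.

$2.35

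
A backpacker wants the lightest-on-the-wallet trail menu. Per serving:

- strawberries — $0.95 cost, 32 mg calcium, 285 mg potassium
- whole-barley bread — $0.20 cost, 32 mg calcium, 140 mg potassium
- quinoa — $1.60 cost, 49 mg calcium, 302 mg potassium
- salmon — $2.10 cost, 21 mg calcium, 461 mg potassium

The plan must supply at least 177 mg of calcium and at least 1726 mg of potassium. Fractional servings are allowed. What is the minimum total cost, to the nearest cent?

strawberries only: max(177/32, 1726/285) = 6.056 servings → $5.75.
whole-barley bread only: max(177/32, 1726/140) = 12.33 servings → $2.47.
quinoa only: max(177/49, 1726/302) = 5.715 servings → $9.14.
salmon only: max(177/21, 1726/461) = 8.429 servings → $17.70.
strawberries + whole-barley bread with both targets exact would need a negative amount; discard.
strawberries + quinoa: intersection lies outside the first quadrant.
strawberries + salmon with both tight: 5.173 servings and 0.546 servings → $6.06.
whole-barley bread + quinoa with both targets exact would need a negative amount; discard.
whole-barley bread + salmon with both tight: 3.839 servings and 2.578 servings → $6.18.
quinoa + salmon with both tight: 2.791 servings and 1.915 servings → $8.49.
Cheapest feasible corner: $2.47.

$2.47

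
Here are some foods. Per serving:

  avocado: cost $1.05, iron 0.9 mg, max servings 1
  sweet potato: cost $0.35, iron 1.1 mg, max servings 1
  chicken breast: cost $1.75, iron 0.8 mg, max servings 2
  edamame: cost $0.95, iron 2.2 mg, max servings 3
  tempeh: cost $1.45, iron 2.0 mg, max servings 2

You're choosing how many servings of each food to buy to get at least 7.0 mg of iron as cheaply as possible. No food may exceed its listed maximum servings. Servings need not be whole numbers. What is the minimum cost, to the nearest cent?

$2.90

Cost per mg of iron: sweet potato $0.3182, edamame $0.4318, tempeh $0.7250, avocado $1.1667, chicken breast $2.1875.
Take 1 serving of sweet potato: +1.1 mg iron for $0.35 (total $0.35, still need 5.9 mg).
Take 2.682 servings of edamame: +5.9 mg iron for $2.55 (total $2.90, still need 0.0 mg).
Greedy by cheapest-per-mg is optimal for a single linear constraint, so the minimum cost is $2.90.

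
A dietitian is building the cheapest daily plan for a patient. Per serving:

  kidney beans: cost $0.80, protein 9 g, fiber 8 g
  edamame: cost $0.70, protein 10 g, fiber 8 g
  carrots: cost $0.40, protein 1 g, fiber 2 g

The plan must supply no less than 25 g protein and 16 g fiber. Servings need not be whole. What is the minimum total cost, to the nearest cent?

For a min-cost LP with two ≥-constraints, a basic feasible solution has at most two positive variables.
kidney beans only: max(25/9, 16/8) = 2.778 servings → $2.22.
edamame only: max(25/10, 16/8) = 2.5 servings → $1.75.
carrots only: max(25/1, 16/2) = 25 servings → $10.00.
kidney beans + edamame: intersection lies outside the first quadrant.
kidney beans + carrots: the both-tight solution has a negative serving — not a feasible corner.
edamame + carrots: intersection lies outside the first quadrant.
So the least-cost plan costs $1.75.

$1.75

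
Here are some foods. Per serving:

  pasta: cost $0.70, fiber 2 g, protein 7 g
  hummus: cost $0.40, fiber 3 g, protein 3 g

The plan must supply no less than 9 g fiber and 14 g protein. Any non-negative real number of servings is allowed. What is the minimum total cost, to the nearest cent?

$1.63

Compare the cost at each extreme point of the feasible region.
pasta only: max(9/2, 14/7) = 4.5 servings → $3.15.
hummus only: max(9/3, 14/3) = 4.667 servings → $1.87.
pasta + hummus with both tight: 1 serving and 2.333 servings → $1.63.
Cheapest feasible corner: $1.63.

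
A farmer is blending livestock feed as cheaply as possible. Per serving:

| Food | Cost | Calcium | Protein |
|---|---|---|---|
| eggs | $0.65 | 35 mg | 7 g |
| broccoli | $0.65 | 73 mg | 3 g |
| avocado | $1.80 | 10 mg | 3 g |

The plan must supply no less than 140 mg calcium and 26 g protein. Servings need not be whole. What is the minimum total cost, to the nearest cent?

$2.48

This is a tiny linear program; its minimum lies at a vertex of the feasible set. List the vertices and price them.
eggs only: max(140/35, 26/7) = 4 servings → $2.60.
broccoli only: max(140/73, 26/3) = 8.667 servings → $5.63.
avocado only: max(140/10, 26/3) = 14 servings → $25.20.
eggs + broccoli with both tight: 3.64 servings and 0.1724 servings → $2.48.
eggs + avocado: intersection lies outside the first quadrant.
broccoli + avocado with both tight: 0.8466 servings and 7.82 servings → $14.63.
Cheapest feasible corner: $2.48.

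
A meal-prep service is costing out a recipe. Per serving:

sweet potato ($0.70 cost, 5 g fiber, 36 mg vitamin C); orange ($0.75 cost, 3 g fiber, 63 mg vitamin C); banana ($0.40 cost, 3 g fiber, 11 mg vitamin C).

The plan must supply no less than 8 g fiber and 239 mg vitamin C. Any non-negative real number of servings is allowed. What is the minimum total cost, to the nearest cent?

$2.85

sweet potato only: max(8/5, 239/36) = 6.639 servings → $4.65.
orange only: max(8/3, 239/63) = 3.794 servings → $2.85.
banana only: max(8/3, 239/11) = 21.73 servings → $8.69.
sweet potato + orange: the both-tight solution has a negative serving — not a feasible corner.
sweet potato + banana with both targets exact would need a negative amount; discard.
orange + banana: intersection lies outside the first quadrant.
The minimum over all feasible corners is $2.85.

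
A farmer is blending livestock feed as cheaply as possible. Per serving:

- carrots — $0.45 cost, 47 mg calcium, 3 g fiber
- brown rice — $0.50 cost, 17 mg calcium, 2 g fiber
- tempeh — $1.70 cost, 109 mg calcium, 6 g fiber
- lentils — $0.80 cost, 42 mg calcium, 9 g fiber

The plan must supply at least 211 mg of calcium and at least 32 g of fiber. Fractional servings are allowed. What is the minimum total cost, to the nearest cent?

This is a tiny linear program; its minimum lies at a vertex of the feasible set. List the vertices and price them.
carrots only: max(211/47, 32/3) = 10.67 servings → $4.80.
brown rice only: max(211/17, 32/2) = 16 servings → $8.00.
tempeh only: max(211/109, 32/6) = 5.333 servings → $9.07.
lentils only: max(211/42, 32/9) = 5.024 servings → $4.02.
carrots + brown rice: intersection lies outside the first quadrant.
carrots + tempeh: intersection lies outside the first quadrant.
carrots + lentils with both tight: 1.869 servings and 2.933 servings → $3.19.
brown rice + tempeh: intersection lies outside the first quadrant.
brown rice + lentils with both tight: 8.043 servings and 1.768 servings → $5.44.
tempeh + lentils with both tight: 0.7613 servings and 3.048 servings → $3.73.
Cheapest feasible corner: $3.19.

$3.19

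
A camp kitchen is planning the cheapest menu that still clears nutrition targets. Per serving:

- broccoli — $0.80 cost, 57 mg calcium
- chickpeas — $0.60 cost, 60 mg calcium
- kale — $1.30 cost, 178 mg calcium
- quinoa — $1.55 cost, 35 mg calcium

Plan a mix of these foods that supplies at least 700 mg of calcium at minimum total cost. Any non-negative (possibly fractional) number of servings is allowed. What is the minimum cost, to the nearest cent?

Cost per mg of calcium: kale $0.0073, chickpeas $0.0100, broccoli $0.0140, quinoa $0.0443.
With no serving limits, use only kale: 700 mg / 178 mg = 3.933 servings × $1.30 = $5.11.

$5.11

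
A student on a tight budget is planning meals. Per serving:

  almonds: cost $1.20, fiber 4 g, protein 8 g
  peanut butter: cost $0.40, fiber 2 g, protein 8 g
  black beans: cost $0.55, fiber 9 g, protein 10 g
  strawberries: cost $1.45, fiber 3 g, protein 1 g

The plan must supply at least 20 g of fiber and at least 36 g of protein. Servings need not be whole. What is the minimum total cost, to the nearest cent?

$1.88

Minimising a linear cost over {fiber ≥ 20, protein ≥ 36, servings ≥ 0} — the optimum is at a vertex, using one or two foods.
almonds only: max(20/4, 36/8) = 5 servings → $6.00.
peanut butter only: max(20/2, 36/8) = 10 servings → $4.00.
black beans only: max(20/9, 36/10) = 3.6 servings → $1.98.
strawberries only: max(20/3, 36/1) = 36 servings → $52.20.
almonds + peanut butter: the both-tight solution has a negative serving — not a feasible corner.
almonds + black beans with both tight: 3.875 servings and 0.5 servings → $4.92.
almonds + strawberries with both tight: 4.4 servings and 0.8 servings → $6.44.
peanut butter + black beans with both tight: 2.385 servings and 1.692 servings → $1.88.
peanut butter + strawberries with both tight: 4 servings and 4 servings → $7.40.
black beans + strawberries with both targets exact would need a negative amount; discard.
The minimum over all feasible corners is $1.88.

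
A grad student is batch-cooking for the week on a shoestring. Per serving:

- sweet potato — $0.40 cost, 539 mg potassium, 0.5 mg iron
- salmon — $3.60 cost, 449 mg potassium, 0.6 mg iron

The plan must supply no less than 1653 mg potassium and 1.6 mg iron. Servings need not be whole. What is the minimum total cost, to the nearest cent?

$1.28

sweet potato only: max(1653/539, 1.6/0.5) = 3.2 servings → $1.28.
salmon only: max(1653/449, 1.6/0.6) = 3.682 servings → $13.25.
sweet potato + salmon with both tight: 2.764 servings and 0.363 servings → $2.41.
Cheapest feasible corner: $1.28.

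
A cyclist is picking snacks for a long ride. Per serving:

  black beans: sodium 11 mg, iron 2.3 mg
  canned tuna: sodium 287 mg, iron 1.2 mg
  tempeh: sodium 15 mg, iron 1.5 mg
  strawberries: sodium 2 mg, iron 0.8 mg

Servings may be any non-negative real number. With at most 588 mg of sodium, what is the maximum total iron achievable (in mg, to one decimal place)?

235.2 mg

Iron per mg sodium: strawberries 0.4, black beans 0.2091, tempeh 0.1, canned tuna 0.004181.
With no serving limits, spend the whole sodium allowance on strawberries: 588 mg / 2 mg × 0.8 mg = 235.2 mg.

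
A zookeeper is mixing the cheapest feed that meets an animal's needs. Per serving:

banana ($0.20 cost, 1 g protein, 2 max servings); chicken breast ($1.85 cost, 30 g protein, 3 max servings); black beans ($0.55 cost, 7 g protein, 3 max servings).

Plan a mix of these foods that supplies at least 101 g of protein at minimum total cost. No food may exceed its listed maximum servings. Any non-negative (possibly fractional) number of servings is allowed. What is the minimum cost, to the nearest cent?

$6.41

Cost per g of protein: chicken breast $0.0617, black beans $0.0786, banana $0.2000.
Take 3 servings of chicken breast: +90.0 g protein for $5.55 (total $5.55, still need 11.0 g).
Take 1.571 servings of black beans: +11.0 g protein for $0.86 (total $6.41, still need 0.0 g).
Filling from the cheapest source first is optimal under one linear minimum: $6.41.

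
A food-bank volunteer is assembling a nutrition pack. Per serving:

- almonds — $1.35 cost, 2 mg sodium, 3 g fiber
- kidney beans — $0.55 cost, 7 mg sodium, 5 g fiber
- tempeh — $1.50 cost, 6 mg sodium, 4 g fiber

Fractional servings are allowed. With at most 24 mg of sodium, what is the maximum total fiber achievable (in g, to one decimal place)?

36.0 g

Fiber per mg sodium: almonds 1.5, kidney beans 0.7143, tempeh 0.6667.
With no serving limits, spend the whole sodium allowance on almonds: 24 mg / 2 mg × 3 g = 36.0 g.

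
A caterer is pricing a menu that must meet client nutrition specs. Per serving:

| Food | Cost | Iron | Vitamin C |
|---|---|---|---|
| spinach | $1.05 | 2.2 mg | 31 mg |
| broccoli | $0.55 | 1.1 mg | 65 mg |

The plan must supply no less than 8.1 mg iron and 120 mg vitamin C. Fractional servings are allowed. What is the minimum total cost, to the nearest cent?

spinach only: max(8.1/2.2, 120/31) = 3.871 servings → $4.06.
broccoli only: max(8.1/1.1, 120/65) = 7.364 servings → $4.05.
spinach + broccoli with both tight: 3.623 servings and 0.1185 servings → $3.87.
Cheapest feasible corner: $3.87.

$3.87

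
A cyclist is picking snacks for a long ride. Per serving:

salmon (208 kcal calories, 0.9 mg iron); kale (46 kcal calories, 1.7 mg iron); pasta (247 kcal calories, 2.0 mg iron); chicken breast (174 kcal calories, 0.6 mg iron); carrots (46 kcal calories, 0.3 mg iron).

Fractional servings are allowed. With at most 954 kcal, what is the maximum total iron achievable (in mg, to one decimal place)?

Iron per kcal: kale 0.03696, pasta 0.008097, carrots 0.006522, salmon 0.004327, chicken breast 0.003448.
With no serving limits, spend the whole calories allowance on kale: 954 kcal / 46 kcal × 1.7 mg = 35.3 mg.

35.3 mg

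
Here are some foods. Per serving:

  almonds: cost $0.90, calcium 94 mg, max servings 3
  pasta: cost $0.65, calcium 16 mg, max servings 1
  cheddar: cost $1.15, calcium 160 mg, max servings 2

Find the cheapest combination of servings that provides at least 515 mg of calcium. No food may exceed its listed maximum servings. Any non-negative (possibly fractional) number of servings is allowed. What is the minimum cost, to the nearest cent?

Cost per mg of calcium: cheddar $0.0072, almonds $0.0096, pasta $0.0406.
Take 2 servings of cheddar: +320.0 mg calcium for $2.30 (total $2.30, still need 195.0 mg).
Take 2.074 servings of almonds: +195.0 mg calcium for $1.87 (total $4.17, still need 0.0 mg).
Greedy by cheapest-per-mg is optimal for a single linear constraint, so the minimum cost is $4.17.

$4.17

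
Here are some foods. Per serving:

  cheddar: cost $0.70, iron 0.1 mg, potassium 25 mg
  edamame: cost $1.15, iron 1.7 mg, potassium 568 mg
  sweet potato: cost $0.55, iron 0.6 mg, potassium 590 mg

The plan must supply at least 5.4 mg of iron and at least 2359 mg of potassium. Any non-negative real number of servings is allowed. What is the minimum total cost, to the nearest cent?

$3.86

cheddar only: max(5.4/0.1, 2359/25) = 94.36 servings → $66.05.
edamame only: max(5.4/1.7, 2359/568) = 4.153 servings → $4.78.
sweet potato only: max(5.4/0.6, 2359/590) = 9 servings → $4.95.
cheddar + edamame: intersection lies outside the first quadrant.
cheddar + sweet potato with both tight: 40.24 servings and 2.293 servings → $29.43.
edamame + sweet potato with both tight: 2.674 servings and 1.424 servings → $3.86.
So the least-cost plan costs $3.86.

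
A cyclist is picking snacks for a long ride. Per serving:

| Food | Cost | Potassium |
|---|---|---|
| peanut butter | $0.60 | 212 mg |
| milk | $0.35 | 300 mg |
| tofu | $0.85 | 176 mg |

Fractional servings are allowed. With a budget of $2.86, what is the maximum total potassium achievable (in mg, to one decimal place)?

2451.4 mg

Potassium per dollar: milk 857.1, peanut butter 353.3, tofu 207.1.
With no serving limits, spend the whole cost allowance on milk: $2.86 / $0.35 × 300 mg = 2451.4 mg.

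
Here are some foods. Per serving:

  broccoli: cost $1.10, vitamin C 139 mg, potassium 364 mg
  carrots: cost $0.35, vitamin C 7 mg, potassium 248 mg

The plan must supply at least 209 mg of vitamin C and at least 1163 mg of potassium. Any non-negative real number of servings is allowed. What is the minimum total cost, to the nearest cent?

This is a tiny linear program; its minimum lies at a vertex of the feasible set. List the vertices and price them.
broccoli only: max(209/139, 1163/364) = 3.195 servings → $3.51.
carrots only: max(209/7, 1163/248) = 29.86 servings → $10.45.
broccoli + carrots with both tight: 1.369 servings and 2.681 servings → $2.44.
Cheapest feasible corner: $2.44.

$2.44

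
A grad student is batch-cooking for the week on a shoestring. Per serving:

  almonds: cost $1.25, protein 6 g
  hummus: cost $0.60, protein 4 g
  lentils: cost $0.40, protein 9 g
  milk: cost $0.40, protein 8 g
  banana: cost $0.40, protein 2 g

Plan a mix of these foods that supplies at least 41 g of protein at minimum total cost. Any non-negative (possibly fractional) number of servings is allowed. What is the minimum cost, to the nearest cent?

Cost per g of protein: lentils $0.0444, milk $0.0500, hummus $0.1500, banana $0.2000, almonds $0.2083.
With no serving limits, use only lentils: 41 g / 9 g = 4.556 servings × $0.40 = $1.82.

$1.82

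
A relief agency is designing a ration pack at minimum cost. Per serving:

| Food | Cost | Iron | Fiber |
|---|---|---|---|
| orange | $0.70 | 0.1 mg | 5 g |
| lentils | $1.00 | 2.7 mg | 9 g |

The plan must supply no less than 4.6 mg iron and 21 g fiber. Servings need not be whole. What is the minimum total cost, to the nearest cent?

orange only: max(4.6/0.1, 21/5) = 46 servings → $32.20.
lentils only: max(4.6/2.7, 21/9) = 2.333 servings → $2.33.
orange + lentils with both tight: 1.214 servings and 1.659 servings → $2.51.
The minimum over all feasible corners is $2.33.

$2.33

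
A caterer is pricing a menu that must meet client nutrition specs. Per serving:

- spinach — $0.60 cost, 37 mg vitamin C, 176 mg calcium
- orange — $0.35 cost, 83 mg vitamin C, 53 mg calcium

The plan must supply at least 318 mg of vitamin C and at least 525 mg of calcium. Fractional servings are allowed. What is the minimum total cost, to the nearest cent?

Check every corner: each single food scaled to meet both minima, and each pair solved so both constraints bind.
spinach only: max(318/37, 525/176) = 8.595 servings → $5.16.
orange only: max(318/83, 525/53) = 9.906 servings → $3.47.
spinach + orange with both tight: 2.113 servings and 2.889 servings → $2.28.
Cheapest feasible corner: $2.28.

$2.28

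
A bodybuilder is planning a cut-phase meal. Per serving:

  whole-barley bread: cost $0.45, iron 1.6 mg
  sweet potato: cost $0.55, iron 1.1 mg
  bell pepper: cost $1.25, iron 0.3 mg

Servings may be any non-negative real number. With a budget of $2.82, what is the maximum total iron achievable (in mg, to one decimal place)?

Iron per dollar: whole-barley bread 3.556, sweet potato 2, bell pepper 0.24.
With no serving limits, spend the whole cost allowance on whole-barley bread: $2.82 / $0.45 × 1.6 mg = 10.0 mg.

10.0 mg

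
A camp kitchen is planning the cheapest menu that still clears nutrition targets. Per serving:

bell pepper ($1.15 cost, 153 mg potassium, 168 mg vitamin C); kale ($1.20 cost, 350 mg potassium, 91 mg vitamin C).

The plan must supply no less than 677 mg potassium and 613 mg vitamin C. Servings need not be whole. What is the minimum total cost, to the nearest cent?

Minimising a linear cost over {potassium ≥ 677, vitamin C ≥ 613, servings ≥ 0} — the optimum is at a vertex, using one or two foods.
bell pepper only: max(677/153, 613/168) = 4.425 servings → $5.09.
kale only: max(677/350, 613/91) = 6.736 servings → $8.08.
bell pepper + kale with both tight: 3.408 servings and 0.4445 servings → $4.45.
The minimum over all feasible corners is $4.45.

$4.45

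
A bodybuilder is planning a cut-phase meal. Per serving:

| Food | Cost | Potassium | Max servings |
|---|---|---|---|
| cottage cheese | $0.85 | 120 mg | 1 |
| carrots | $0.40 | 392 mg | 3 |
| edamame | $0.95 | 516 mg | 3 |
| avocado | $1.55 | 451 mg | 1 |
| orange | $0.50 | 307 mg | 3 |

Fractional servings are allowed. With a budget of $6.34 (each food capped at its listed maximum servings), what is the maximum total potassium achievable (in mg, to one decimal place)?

3874.9 mg

Potassium per dollar: carrots 980, orange 614, edamame 543.2, avocado 291, cottage cheese 141.2.
Take 3 servings of carrots: spends $1.20, +1176.0 mg potassium (running total 1176.0 mg).
Take 3 servings of orange: spends $1.50, +921.0 mg potassium (running total 2097.0 mg).
Take 3 servings of edamame: spends $2.85, +1548.0 mg potassium (running total 3645.0 mg).
Take 0.5097 servings of avocado: spends $0.79, +229.9 mg potassium (running total 3874.9 mg).
Greedy by best ratio exhausts the cost allowance optimally: 3874.9 mg.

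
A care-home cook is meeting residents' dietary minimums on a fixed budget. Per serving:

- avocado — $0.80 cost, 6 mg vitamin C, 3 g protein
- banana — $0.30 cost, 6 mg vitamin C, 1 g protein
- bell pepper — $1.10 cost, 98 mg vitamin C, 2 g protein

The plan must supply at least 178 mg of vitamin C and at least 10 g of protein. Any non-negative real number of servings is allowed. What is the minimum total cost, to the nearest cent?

An LP optimum is at a vertex; with two nutrient constraints at most two foods are used. Check each candidate.
avocado only: max(178/6, 10/3) = 29.67 servings → $23.73.
banana only: max(178/6, 10/1) = 29.67 servings → $8.90.
bell pepper only: max(178/98, 10/2) = 5 servings → $5.50.
avocado + banana: intersection lies outside the first quadrant.
avocado + bell pepper with both tight: 2.213 servings and 1.681 servings → $3.62.
banana + bell pepper with both tight: 7.256 servings and 1.372 servings → $3.69.
So the least-cost plan costs $3.62.

$3.62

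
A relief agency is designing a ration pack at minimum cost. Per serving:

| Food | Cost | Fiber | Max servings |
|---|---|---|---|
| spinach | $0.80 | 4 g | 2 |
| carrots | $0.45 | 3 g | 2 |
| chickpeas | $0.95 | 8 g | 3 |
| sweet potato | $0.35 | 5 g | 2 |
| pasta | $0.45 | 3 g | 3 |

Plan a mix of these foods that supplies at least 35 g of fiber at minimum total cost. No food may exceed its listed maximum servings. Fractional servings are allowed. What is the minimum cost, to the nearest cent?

$3.70

Cost per g of fiber: sweet potato $0.0700, chickpeas $0.1187, carrots $0.1500, pasta $0.1500, spinach $0.2000.
Take 2 servings of sweet potato: +10.0 g fiber for $0.70 (total $0.70, still need 25.0 g).
Take 3 servings of chickpeas: +24.0 g fiber for $2.85 (total $3.55, still need 1.0 g).
Take 0.3333 servings of carrots: +1.0 g fiber for $0.15 (total $3.70, still need 0.0 g).
Filling from the cheapest source first is optimal under one linear minimum: $3.70.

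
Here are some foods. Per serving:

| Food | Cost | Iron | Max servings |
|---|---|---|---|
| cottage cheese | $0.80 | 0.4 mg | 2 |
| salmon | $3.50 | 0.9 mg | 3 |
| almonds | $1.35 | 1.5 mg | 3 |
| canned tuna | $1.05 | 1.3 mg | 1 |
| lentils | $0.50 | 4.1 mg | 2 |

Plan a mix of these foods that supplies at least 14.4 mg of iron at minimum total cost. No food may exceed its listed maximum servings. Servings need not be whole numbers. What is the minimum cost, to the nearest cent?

$6.90

Cost per mg of iron: lentils $0.1220, canned tuna $0.8077, almonds $0.9000, cottage cheese $2.0000, salmon $3.8889.
Take 2 servings of lentils: +8.2 mg iron for $1.00 (total $1.00, still need 6.2 mg).
Take 1 serving of canned tuna: +1.3 mg iron for $1.05 (total $2.05, still need 4.9 mg).
Take 3 servings of almonds: +4.5 mg iron for $4.05 (total $6.10, still need 0.4 mg).
Take 1 serving of cottage cheese: +0.4 mg iron for $0.80 (total $6.90, still need 0.0 mg).
Filling from the cheapest source first is optimal under one linear minimum: $6.90.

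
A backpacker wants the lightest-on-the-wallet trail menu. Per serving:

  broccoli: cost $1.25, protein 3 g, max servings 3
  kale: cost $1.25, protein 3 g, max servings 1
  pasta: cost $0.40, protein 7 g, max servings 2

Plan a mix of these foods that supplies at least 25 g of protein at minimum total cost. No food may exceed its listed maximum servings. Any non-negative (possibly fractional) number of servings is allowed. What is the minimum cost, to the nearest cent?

Cost per g of protein: pasta $0.0571, broccoli $0.4167, kale $0.4167.
Take 2 servings of pasta: +14.0 g protein for $0.80 (total $0.80, still need 11.0 g).
Take 3 servings of broccoli: +9.0 g protein for $3.75 (total $4.55, still need 2.0 g).
Take 0.6667 servings of kale: +2.0 g protein for $0.83 (total $5.38, still need 0.0 g).
Greedy by cheapest-per-g is optimal for a single linear constraint, so the minimum cost is $5.38.

$5.38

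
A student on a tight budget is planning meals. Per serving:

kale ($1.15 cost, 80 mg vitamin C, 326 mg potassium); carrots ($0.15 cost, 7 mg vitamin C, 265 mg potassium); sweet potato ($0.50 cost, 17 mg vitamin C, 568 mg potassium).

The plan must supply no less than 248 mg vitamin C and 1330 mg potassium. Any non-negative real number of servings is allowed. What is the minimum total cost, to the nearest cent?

Two binding constraints pin down two serving amounts, so the optimal mix uses at most two foods. The candidates are each food alone (scaled to the tighter of vitamin C/potassium) and each pair with both constraints tight.
kale only: max(248/80, 1330/326) = 4.08 servings → $4.69.
carrots only: max(248/7, 1330/265) = 35.43 servings → $5.31.
sweet potato only: max(248/17, 1330/568) = 14.59 servings → $7.29.
kale + carrots with both tight: 2.982 servings and 1.351 servings → $3.63.
kale + sweet potato with both tight: 2.964 servings and 0.6404 servings → $3.73.
carrots + sweet potato: intersection lies outside the first quadrant.
So the least-cost plan costs $3.63.

$3.63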